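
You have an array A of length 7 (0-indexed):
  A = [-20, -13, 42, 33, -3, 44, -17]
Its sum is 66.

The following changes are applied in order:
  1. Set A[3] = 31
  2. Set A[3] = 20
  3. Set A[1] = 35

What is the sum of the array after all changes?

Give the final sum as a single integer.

Initial sum: 66
Change 1: A[3] 33 -> 31, delta = -2, sum = 64
Change 2: A[3] 31 -> 20, delta = -11, sum = 53
Change 3: A[1] -13 -> 35, delta = 48, sum = 101

Answer: 101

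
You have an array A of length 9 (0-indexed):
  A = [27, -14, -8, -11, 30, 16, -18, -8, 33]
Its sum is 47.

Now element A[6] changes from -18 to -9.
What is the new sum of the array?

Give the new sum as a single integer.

Old value at index 6: -18
New value at index 6: -9
Delta = -9 - -18 = 9
New sum = old_sum + delta = 47 + (9) = 56

Answer: 56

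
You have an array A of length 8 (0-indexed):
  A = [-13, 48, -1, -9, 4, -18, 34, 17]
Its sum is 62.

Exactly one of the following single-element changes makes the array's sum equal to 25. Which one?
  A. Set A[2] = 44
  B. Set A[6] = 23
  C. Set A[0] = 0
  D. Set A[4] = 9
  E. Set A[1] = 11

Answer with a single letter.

Option A: A[2] -1->44, delta=45, new_sum=62+(45)=107
Option B: A[6] 34->23, delta=-11, new_sum=62+(-11)=51
Option C: A[0] -13->0, delta=13, new_sum=62+(13)=75
Option D: A[4] 4->9, delta=5, new_sum=62+(5)=67
Option E: A[1] 48->11, delta=-37, new_sum=62+(-37)=25 <-- matches target

Answer: E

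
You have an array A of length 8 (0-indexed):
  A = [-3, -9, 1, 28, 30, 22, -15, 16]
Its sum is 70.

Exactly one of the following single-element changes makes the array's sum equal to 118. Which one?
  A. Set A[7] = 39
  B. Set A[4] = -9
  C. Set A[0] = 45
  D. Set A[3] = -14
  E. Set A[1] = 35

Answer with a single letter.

Option A: A[7] 16->39, delta=23, new_sum=70+(23)=93
Option B: A[4] 30->-9, delta=-39, new_sum=70+(-39)=31
Option C: A[0] -3->45, delta=48, new_sum=70+(48)=118 <-- matches target
Option D: A[3] 28->-14, delta=-42, new_sum=70+(-42)=28
Option E: A[1] -9->35, delta=44, new_sum=70+(44)=114

Answer: C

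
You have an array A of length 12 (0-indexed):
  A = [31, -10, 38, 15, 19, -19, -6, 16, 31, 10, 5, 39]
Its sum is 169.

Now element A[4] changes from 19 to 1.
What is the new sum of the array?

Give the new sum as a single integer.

Answer: 151

Derivation:
Old value at index 4: 19
New value at index 4: 1
Delta = 1 - 19 = -18
New sum = old_sum + delta = 169 + (-18) = 151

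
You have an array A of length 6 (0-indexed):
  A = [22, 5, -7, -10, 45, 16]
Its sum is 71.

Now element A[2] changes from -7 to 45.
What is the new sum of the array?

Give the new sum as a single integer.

Answer: 123

Derivation:
Old value at index 2: -7
New value at index 2: 45
Delta = 45 - -7 = 52
New sum = old_sum + delta = 71 + (52) = 123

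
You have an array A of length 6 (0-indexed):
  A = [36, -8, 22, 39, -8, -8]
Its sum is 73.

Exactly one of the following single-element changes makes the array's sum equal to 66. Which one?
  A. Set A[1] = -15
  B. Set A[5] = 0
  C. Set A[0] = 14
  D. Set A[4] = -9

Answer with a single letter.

Answer: A

Derivation:
Option A: A[1] -8->-15, delta=-7, new_sum=73+(-7)=66 <-- matches target
Option B: A[5] -8->0, delta=8, new_sum=73+(8)=81
Option C: A[0] 36->14, delta=-22, new_sum=73+(-22)=51
Option D: A[4] -8->-9, delta=-1, new_sum=73+(-1)=72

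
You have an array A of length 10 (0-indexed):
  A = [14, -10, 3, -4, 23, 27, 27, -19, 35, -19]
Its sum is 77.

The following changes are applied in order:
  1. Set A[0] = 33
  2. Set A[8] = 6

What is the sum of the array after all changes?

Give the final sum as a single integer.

Answer: 67

Derivation:
Initial sum: 77
Change 1: A[0] 14 -> 33, delta = 19, sum = 96
Change 2: A[8] 35 -> 6, delta = -29, sum = 67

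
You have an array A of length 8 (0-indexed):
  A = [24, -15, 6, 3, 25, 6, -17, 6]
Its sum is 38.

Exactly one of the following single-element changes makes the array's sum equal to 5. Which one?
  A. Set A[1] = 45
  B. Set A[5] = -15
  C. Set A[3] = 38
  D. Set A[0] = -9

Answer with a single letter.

Answer: D

Derivation:
Option A: A[1] -15->45, delta=60, new_sum=38+(60)=98
Option B: A[5] 6->-15, delta=-21, new_sum=38+(-21)=17
Option C: A[3] 3->38, delta=35, new_sum=38+(35)=73
Option D: A[0] 24->-9, delta=-33, new_sum=38+(-33)=5 <-- matches target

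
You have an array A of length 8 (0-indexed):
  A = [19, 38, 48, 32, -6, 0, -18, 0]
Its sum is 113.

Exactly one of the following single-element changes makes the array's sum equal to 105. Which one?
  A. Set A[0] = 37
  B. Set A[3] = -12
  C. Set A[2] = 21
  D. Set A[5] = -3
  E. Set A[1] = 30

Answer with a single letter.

Answer: E

Derivation:
Option A: A[0] 19->37, delta=18, new_sum=113+(18)=131
Option B: A[3] 32->-12, delta=-44, new_sum=113+(-44)=69
Option C: A[2] 48->21, delta=-27, new_sum=113+(-27)=86
Option D: A[5] 0->-3, delta=-3, new_sum=113+(-3)=110
Option E: A[1] 38->30, delta=-8, new_sum=113+(-8)=105 <-- matches target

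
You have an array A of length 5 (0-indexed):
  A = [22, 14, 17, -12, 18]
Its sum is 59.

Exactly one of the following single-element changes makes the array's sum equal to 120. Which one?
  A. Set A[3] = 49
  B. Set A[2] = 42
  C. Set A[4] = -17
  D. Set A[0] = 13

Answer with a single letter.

Option A: A[3] -12->49, delta=61, new_sum=59+(61)=120 <-- matches target
Option B: A[2] 17->42, delta=25, new_sum=59+(25)=84
Option C: A[4] 18->-17, delta=-35, new_sum=59+(-35)=24
Option D: A[0] 22->13, delta=-9, new_sum=59+(-9)=50

Answer: A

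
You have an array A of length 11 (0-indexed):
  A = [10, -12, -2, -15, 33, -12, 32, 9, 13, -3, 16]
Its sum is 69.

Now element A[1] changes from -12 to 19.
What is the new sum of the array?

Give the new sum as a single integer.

Answer: 100

Derivation:
Old value at index 1: -12
New value at index 1: 19
Delta = 19 - -12 = 31
New sum = old_sum + delta = 69 + (31) = 100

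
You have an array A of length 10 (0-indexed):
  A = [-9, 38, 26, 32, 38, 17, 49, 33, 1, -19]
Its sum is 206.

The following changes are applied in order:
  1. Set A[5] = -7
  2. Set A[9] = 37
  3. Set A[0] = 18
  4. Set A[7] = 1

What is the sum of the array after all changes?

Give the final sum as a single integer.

Answer: 233

Derivation:
Initial sum: 206
Change 1: A[5] 17 -> -7, delta = -24, sum = 182
Change 2: A[9] -19 -> 37, delta = 56, sum = 238
Change 3: A[0] -9 -> 18, delta = 27, sum = 265
Change 4: A[7] 33 -> 1, delta = -32, sum = 233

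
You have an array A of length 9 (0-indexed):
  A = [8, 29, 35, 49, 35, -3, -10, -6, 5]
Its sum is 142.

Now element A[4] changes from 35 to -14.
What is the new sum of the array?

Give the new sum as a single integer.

Old value at index 4: 35
New value at index 4: -14
Delta = -14 - 35 = -49
New sum = old_sum + delta = 142 + (-49) = 93

Answer: 93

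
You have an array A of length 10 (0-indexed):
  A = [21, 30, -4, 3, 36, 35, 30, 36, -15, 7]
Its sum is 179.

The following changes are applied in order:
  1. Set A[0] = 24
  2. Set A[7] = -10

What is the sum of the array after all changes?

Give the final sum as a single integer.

Initial sum: 179
Change 1: A[0] 21 -> 24, delta = 3, sum = 182
Change 2: A[7] 36 -> -10, delta = -46, sum = 136

Answer: 136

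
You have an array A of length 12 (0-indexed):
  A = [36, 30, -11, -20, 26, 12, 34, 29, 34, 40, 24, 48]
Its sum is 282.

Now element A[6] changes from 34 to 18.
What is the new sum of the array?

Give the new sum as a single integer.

Answer: 266

Derivation:
Old value at index 6: 34
New value at index 6: 18
Delta = 18 - 34 = -16
New sum = old_sum + delta = 282 + (-16) = 266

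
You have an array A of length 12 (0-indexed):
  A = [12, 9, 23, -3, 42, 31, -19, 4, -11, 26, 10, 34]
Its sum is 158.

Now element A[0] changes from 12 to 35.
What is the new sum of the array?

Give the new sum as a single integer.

Answer: 181

Derivation:
Old value at index 0: 12
New value at index 0: 35
Delta = 35 - 12 = 23
New sum = old_sum + delta = 158 + (23) = 181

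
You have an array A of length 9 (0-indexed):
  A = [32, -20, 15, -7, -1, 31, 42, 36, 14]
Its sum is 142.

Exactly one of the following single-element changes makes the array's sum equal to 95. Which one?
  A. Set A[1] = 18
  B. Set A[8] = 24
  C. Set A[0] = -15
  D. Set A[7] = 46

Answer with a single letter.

Answer: C

Derivation:
Option A: A[1] -20->18, delta=38, new_sum=142+(38)=180
Option B: A[8] 14->24, delta=10, new_sum=142+(10)=152
Option C: A[0] 32->-15, delta=-47, new_sum=142+(-47)=95 <-- matches target
Option D: A[7] 36->46, delta=10, new_sum=142+(10)=152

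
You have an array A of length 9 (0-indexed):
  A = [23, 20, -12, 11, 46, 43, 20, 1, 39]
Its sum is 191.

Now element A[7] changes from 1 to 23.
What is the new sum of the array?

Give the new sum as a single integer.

Old value at index 7: 1
New value at index 7: 23
Delta = 23 - 1 = 22
New sum = old_sum + delta = 191 + (22) = 213

Answer: 213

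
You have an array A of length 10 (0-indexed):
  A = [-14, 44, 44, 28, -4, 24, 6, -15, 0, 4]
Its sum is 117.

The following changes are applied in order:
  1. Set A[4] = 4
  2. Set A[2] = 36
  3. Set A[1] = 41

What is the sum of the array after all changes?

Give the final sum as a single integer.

Initial sum: 117
Change 1: A[4] -4 -> 4, delta = 8, sum = 125
Change 2: A[2] 44 -> 36, delta = -8, sum = 117
Change 3: A[1] 44 -> 41, delta = -3, sum = 114

Answer: 114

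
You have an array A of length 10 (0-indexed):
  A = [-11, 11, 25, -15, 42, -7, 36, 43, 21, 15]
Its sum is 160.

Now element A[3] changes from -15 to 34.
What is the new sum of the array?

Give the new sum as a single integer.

Old value at index 3: -15
New value at index 3: 34
Delta = 34 - -15 = 49
New sum = old_sum + delta = 160 + (49) = 209

Answer: 209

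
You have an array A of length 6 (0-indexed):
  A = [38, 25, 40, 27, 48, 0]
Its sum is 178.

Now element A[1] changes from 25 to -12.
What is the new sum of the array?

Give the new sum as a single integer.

Answer: 141

Derivation:
Old value at index 1: 25
New value at index 1: -12
Delta = -12 - 25 = -37
New sum = old_sum + delta = 178 + (-37) = 141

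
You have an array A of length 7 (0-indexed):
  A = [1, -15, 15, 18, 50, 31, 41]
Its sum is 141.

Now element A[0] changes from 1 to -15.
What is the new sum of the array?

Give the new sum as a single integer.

Answer: 125

Derivation:
Old value at index 0: 1
New value at index 0: -15
Delta = -15 - 1 = -16
New sum = old_sum + delta = 141 + (-16) = 125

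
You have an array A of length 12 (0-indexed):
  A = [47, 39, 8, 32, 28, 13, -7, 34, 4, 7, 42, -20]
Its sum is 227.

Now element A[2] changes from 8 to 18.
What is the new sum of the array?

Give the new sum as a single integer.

Answer: 237

Derivation:
Old value at index 2: 8
New value at index 2: 18
Delta = 18 - 8 = 10
New sum = old_sum + delta = 227 + (10) = 237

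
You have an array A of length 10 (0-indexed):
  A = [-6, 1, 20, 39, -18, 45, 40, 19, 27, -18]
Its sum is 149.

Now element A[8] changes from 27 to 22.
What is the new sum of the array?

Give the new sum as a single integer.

Answer: 144

Derivation:
Old value at index 8: 27
New value at index 8: 22
Delta = 22 - 27 = -5
New sum = old_sum + delta = 149 + (-5) = 144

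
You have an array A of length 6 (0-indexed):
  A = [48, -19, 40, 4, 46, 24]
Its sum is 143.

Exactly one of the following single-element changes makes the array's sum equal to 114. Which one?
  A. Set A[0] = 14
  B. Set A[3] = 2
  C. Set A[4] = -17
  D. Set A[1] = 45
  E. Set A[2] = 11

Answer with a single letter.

Answer: E

Derivation:
Option A: A[0] 48->14, delta=-34, new_sum=143+(-34)=109
Option B: A[3] 4->2, delta=-2, new_sum=143+(-2)=141
Option C: A[4] 46->-17, delta=-63, new_sum=143+(-63)=80
Option D: A[1] -19->45, delta=64, new_sum=143+(64)=207
Option E: A[2] 40->11, delta=-29, new_sum=143+(-29)=114 <-- matches target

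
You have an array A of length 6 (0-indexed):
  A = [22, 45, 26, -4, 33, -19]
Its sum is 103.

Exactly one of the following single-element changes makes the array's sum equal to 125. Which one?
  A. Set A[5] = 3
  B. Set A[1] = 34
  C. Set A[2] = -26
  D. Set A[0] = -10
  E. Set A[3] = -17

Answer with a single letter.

Option A: A[5] -19->3, delta=22, new_sum=103+(22)=125 <-- matches target
Option B: A[1] 45->34, delta=-11, new_sum=103+(-11)=92
Option C: A[2] 26->-26, delta=-52, new_sum=103+(-52)=51
Option D: A[0] 22->-10, delta=-32, new_sum=103+(-32)=71
Option E: A[3] -4->-17, delta=-13, new_sum=103+(-13)=90

Answer: A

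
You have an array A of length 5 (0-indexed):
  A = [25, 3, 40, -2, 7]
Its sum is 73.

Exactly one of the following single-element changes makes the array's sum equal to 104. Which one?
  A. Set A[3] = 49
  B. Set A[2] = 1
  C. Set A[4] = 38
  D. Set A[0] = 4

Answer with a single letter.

Answer: C

Derivation:
Option A: A[3] -2->49, delta=51, new_sum=73+(51)=124
Option B: A[2] 40->1, delta=-39, new_sum=73+(-39)=34
Option C: A[4] 7->38, delta=31, new_sum=73+(31)=104 <-- matches target
Option D: A[0] 25->4, delta=-21, new_sum=73+(-21)=52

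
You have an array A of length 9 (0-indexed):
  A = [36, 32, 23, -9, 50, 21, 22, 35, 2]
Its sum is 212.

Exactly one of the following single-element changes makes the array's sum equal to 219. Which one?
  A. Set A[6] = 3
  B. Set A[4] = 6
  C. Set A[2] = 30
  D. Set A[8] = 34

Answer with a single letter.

Answer: C

Derivation:
Option A: A[6] 22->3, delta=-19, new_sum=212+(-19)=193
Option B: A[4] 50->6, delta=-44, new_sum=212+(-44)=168
Option C: A[2] 23->30, delta=7, new_sum=212+(7)=219 <-- matches target
Option D: A[8] 2->34, delta=32, new_sum=212+(32)=244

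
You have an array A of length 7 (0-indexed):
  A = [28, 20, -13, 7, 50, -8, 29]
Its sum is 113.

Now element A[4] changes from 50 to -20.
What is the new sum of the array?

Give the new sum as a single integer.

Answer: 43

Derivation:
Old value at index 4: 50
New value at index 4: -20
Delta = -20 - 50 = -70
New sum = old_sum + delta = 113 + (-70) = 43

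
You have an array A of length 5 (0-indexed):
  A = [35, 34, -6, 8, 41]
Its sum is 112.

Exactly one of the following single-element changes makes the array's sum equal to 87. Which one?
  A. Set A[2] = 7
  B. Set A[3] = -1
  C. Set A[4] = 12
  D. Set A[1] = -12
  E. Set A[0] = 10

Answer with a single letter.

Option A: A[2] -6->7, delta=13, new_sum=112+(13)=125
Option B: A[3] 8->-1, delta=-9, new_sum=112+(-9)=103
Option C: A[4] 41->12, delta=-29, new_sum=112+(-29)=83
Option D: A[1] 34->-12, delta=-46, new_sum=112+(-46)=66
Option E: A[0] 35->10, delta=-25, new_sum=112+(-25)=87 <-- matches target

Answer: E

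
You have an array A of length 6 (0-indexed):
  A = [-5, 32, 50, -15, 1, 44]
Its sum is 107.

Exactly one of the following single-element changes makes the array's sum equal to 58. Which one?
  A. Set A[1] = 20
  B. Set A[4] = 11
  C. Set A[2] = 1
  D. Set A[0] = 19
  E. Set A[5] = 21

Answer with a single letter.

Option A: A[1] 32->20, delta=-12, new_sum=107+(-12)=95
Option B: A[4] 1->11, delta=10, new_sum=107+(10)=117
Option C: A[2] 50->1, delta=-49, new_sum=107+(-49)=58 <-- matches target
Option D: A[0] -5->19, delta=24, new_sum=107+(24)=131
Option E: A[5] 44->21, delta=-23, new_sum=107+(-23)=84

Answer: C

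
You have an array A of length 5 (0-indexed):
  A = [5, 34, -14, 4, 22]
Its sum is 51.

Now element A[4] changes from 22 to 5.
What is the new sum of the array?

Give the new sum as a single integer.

Old value at index 4: 22
New value at index 4: 5
Delta = 5 - 22 = -17
New sum = old_sum + delta = 51 + (-17) = 34

Answer: 34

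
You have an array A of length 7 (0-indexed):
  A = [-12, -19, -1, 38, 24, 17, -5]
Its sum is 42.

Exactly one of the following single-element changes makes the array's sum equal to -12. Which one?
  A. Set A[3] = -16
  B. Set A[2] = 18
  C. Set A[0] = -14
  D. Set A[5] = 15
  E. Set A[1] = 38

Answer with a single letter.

Answer: A

Derivation:
Option A: A[3] 38->-16, delta=-54, new_sum=42+(-54)=-12 <-- matches target
Option B: A[2] -1->18, delta=19, new_sum=42+(19)=61
Option C: A[0] -12->-14, delta=-2, new_sum=42+(-2)=40
Option D: A[5] 17->15, delta=-2, new_sum=42+(-2)=40
Option E: A[1] -19->38, delta=57, new_sum=42+(57)=99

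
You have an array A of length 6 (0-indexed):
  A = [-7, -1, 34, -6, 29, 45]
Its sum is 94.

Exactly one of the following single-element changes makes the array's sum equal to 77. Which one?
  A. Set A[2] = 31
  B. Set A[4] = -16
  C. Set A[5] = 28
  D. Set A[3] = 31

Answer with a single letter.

Option A: A[2] 34->31, delta=-3, new_sum=94+(-3)=91
Option B: A[4] 29->-16, delta=-45, new_sum=94+(-45)=49
Option C: A[5] 45->28, delta=-17, new_sum=94+(-17)=77 <-- matches target
Option D: A[3] -6->31, delta=37, new_sum=94+(37)=131

Answer: C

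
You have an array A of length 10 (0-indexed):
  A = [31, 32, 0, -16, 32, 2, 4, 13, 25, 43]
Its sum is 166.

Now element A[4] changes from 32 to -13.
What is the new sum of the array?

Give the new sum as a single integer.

Old value at index 4: 32
New value at index 4: -13
Delta = -13 - 32 = -45
New sum = old_sum + delta = 166 + (-45) = 121

Answer: 121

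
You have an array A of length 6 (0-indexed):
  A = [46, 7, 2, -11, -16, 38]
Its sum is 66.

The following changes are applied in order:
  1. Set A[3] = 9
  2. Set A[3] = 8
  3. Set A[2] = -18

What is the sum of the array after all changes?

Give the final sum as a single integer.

Answer: 65

Derivation:
Initial sum: 66
Change 1: A[3] -11 -> 9, delta = 20, sum = 86
Change 2: A[3] 9 -> 8, delta = -1, sum = 85
Change 3: A[2] 2 -> -18, delta = -20, sum = 65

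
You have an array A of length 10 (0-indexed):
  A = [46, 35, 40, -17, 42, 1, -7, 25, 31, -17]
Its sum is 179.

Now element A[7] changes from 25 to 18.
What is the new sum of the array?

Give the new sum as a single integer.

Answer: 172

Derivation:
Old value at index 7: 25
New value at index 7: 18
Delta = 18 - 25 = -7
New sum = old_sum + delta = 179 + (-7) = 172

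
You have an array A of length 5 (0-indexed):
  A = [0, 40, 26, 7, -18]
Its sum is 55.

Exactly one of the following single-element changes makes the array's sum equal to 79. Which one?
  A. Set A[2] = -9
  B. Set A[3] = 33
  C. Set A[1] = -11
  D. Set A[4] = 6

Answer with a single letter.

Option A: A[2] 26->-9, delta=-35, new_sum=55+(-35)=20
Option B: A[3] 7->33, delta=26, new_sum=55+(26)=81
Option C: A[1] 40->-11, delta=-51, new_sum=55+(-51)=4
Option D: A[4] -18->6, delta=24, new_sum=55+(24)=79 <-- matches target

Answer: D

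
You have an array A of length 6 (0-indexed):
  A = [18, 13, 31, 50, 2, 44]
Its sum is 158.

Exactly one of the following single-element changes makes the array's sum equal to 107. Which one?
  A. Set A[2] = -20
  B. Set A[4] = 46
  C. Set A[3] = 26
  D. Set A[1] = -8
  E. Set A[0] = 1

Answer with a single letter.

Option A: A[2] 31->-20, delta=-51, new_sum=158+(-51)=107 <-- matches target
Option B: A[4] 2->46, delta=44, new_sum=158+(44)=202
Option C: A[3] 50->26, delta=-24, new_sum=158+(-24)=134
Option D: A[1] 13->-8, delta=-21, new_sum=158+(-21)=137
Option E: A[0] 18->1, delta=-17, new_sum=158+(-17)=141

Answer: A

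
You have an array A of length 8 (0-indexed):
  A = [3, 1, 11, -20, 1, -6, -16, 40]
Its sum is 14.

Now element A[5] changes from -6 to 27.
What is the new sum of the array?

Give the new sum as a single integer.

Old value at index 5: -6
New value at index 5: 27
Delta = 27 - -6 = 33
New sum = old_sum + delta = 14 + (33) = 47

Answer: 47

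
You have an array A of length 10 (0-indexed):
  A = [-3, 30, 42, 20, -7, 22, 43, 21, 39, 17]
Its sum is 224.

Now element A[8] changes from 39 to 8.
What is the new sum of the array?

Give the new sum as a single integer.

Answer: 193

Derivation:
Old value at index 8: 39
New value at index 8: 8
Delta = 8 - 39 = -31
New sum = old_sum + delta = 224 + (-31) = 193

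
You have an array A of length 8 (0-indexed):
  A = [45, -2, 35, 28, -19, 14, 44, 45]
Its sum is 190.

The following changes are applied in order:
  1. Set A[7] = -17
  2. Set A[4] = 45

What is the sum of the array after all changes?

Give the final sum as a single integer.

Answer: 192

Derivation:
Initial sum: 190
Change 1: A[7] 45 -> -17, delta = -62, sum = 128
Change 2: A[4] -19 -> 45, delta = 64, sum = 192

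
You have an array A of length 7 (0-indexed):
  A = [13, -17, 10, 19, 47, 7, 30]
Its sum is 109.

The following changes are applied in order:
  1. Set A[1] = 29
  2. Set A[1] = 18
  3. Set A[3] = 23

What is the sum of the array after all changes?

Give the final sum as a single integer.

Initial sum: 109
Change 1: A[1] -17 -> 29, delta = 46, sum = 155
Change 2: A[1] 29 -> 18, delta = -11, sum = 144
Change 3: A[3] 19 -> 23, delta = 4, sum = 148

Answer: 148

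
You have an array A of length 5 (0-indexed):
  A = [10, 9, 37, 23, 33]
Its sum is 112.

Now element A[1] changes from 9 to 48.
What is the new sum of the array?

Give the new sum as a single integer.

Old value at index 1: 9
New value at index 1: 48
Delta = 48 - 9 = 39
New sum = old_sum + delta = 112 + (39) = 151

Answer: 151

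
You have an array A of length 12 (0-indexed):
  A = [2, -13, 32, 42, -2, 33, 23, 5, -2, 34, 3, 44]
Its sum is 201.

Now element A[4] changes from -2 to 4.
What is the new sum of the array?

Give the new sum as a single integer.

Old value at index 4: -2
New value at index 4: 4
Delta = 4 - -2 = 6
New sum = old_sum + delta = 201 + (6) = 207

Answer: 207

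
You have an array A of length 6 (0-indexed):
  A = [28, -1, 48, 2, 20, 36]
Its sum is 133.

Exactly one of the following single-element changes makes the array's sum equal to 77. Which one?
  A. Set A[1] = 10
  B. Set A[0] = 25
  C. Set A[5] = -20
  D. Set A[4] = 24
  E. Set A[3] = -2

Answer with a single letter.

Option A: A[1] -1->10, delta=11, new_sum=133+(11)=144
Option B: A[0] 28->25, delta=-3, new_sum=133+(-3)=130
Option C: A[5] 36->-20, delta=-56, new_sum=133+(-56)=77 <-- matches target
Option D: A[4] 20->24, delta=4, new_sum=133+(4)=137
Option E: A[3] 2->-2, delta=-4, new_sum=133+(-4)=129

Answer: C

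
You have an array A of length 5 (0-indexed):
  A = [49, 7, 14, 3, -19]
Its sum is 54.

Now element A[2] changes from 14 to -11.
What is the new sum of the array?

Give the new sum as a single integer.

Old value at index 2: 14
New value at index 2: -11
Delta = -11 - 14 = -25
New sum = old_sum + delta = 54 + (-25) = 29

Answer: 29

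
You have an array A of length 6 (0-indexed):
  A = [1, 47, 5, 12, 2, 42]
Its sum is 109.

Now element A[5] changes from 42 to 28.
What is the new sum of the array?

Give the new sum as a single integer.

Old value at index 5: 42
New value at index 5: 28
Delta = 28 - 42 = -14
New sum = old_sum + delta = 109 + (-14) = 95

Answer: 95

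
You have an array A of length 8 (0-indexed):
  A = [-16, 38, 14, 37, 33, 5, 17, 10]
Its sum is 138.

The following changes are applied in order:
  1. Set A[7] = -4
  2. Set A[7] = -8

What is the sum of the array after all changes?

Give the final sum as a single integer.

Initial sum: 138
Change 1: A[7] 10 -> -4, delta = -14, sum = 124
Change 2: A[7] -4 -> -8, delta = -4, sum = 120

Answer: 120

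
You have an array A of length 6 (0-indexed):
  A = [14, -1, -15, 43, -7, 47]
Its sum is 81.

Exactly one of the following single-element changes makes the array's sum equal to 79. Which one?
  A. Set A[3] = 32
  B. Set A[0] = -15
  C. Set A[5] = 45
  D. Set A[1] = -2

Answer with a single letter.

Option A: A[3] 43->32, delta=-11, new_sum=81+(-11)=70
Option B: A[0] 14->-15, delta=-29, new_sum=81+(-29)=52
Option C: A[5] 47->45, delta=-2, new_sum=81+(-2)=79 <-- matches target
Option D: A[1] -1->-2, delta=-1, new_sum=81+(-1)=80

Answer: C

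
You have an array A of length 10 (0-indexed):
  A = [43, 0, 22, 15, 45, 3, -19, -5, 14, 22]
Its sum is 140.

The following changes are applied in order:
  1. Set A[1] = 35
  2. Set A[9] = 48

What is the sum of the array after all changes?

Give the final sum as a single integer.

Answer: 201

Derivation:
Initial sum: 140
Change 1: A[1] 0 -> 35, delta = 35, sum = 175
Change 2: A[9] 22 -> 48, delta = 26, sum = 201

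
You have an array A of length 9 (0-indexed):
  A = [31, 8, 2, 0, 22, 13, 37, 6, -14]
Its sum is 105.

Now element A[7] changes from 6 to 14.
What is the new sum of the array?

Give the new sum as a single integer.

Answer: 113

Derivation:
Old value at index 7: 6
New value at index 7: 14
Delta = 14 - 6 = 8
New sum = old_sum + delta = 105 + (8) = 113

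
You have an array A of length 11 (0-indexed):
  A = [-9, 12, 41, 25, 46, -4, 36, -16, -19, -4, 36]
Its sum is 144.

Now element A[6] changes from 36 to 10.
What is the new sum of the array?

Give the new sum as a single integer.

Answer: 118

Derivation:
Old value at index 6: 36
New value at index 6: 10
Delta = 10 - 36 = -26
New sum = old_sum + delta = 144 + (-26) = 118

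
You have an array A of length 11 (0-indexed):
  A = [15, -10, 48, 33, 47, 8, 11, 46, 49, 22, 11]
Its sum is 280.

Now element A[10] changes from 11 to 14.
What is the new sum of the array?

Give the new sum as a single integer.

Old value at index 10: 11
New value at index 10: 14
Delta = 14 - 11 = 3
New sum = old_sum + delta = 280 + (3) = 283

Answer: 283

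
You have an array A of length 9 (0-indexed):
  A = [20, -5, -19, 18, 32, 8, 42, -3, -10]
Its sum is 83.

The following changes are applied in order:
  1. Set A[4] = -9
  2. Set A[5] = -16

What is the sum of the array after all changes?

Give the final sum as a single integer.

Answer: 18

Derivation:
Initial sum: 83
Change 1: A[4] 32 -> -9, delta = -41, sum = 42
Change 2: A[5] 8 -> -16, delta = -24, sum = 18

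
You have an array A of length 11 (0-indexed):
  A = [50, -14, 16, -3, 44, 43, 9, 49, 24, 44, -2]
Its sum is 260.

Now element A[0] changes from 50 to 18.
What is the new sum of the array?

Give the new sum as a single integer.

Answer: 228

Derivation:
Old value at index 0: 50
New value at index 0: 18
Delta = 18 - 50 = -32
New sum = old_sum + delta = 260 + (-32) = 228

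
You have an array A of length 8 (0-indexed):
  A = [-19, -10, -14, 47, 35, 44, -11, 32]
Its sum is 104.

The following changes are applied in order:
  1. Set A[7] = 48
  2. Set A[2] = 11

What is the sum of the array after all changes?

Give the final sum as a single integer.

Initial sum: 104
Change 1: A[7] 32 -> 48, delta = 16, sum = 120
Change 2: A[2] -14 -> 11, delta = 25, sum = 145

Answer: 145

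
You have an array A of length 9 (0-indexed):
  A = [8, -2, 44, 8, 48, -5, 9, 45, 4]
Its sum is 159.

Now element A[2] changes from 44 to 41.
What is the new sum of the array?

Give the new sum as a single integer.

Old value at index 2: 44
New value at index 2: 41
Delta = 41 - 44 = -3
New sum = old_sum + delta = 159 + (-3) = 156

Answer: 156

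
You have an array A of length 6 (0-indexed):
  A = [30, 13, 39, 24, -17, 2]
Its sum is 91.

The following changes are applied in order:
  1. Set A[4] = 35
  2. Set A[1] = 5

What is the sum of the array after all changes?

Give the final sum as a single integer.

Answer: 135

Derivation:
Initial sum: 91
Change 1: A[4] -17 -> 35, delta = 52, sum = 143
Change 2: A[1] 13 -> 5, delta = -8, sum = 135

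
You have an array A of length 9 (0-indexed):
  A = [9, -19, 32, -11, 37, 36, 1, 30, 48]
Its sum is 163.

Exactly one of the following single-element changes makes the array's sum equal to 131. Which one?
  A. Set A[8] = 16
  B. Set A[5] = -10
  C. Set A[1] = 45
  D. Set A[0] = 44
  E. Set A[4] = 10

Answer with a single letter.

Option A: A[8] 48->16, delta=-32, new_sum=163+(-32)=131 <-- matches target
Option B: A[5] 36->-10, delta=-46, new_sum=163+(-46)=117
Option C: A[1] -19->45, delta=64, new_sum=163+(64)=227
Option D: A[0] 9->44, delta=35, new_sum=163+(35)=198
Option E: A[4] 37->10, delta=-27, new_sum=163+(-27)=136

Answer: A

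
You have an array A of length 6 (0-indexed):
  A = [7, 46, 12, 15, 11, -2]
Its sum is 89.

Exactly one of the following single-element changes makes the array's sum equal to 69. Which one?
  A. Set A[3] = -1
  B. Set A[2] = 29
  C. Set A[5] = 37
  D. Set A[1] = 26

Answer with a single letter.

Option A: A[3] 15->-1, delta=-16, new_sum=89+(-16)=73
Option B: A[2] 12->29, delta=17, new_sum=89+(17)=106
Option C: A[5] -2->37, delta=39, new_sum=89+(39)=128
Option D: A[1] 46->26, delta=-20, new_sum=89+(-20)=69 <-- matches target

Answer: D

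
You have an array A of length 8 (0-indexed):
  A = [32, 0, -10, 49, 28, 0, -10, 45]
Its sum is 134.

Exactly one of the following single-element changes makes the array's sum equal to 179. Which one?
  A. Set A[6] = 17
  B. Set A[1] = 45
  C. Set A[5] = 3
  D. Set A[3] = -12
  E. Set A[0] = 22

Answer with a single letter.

Answer: B

Derivation:
Option A: A[6] -10->17, delta=27, new_sum=134+(27)=161
Option B: A[1] 0->45, delta=45, new_sum=134+(45)=179 <-- matches target
Option C: A[5] 0->3, delta=3, new_sum=134+(3)=137
Option D: A[3] 49->-12, delta=-61, new_sum=134+(-61)=73
Option E: A[0] 32->22, delta=-10, new_sum=134+(-10)=124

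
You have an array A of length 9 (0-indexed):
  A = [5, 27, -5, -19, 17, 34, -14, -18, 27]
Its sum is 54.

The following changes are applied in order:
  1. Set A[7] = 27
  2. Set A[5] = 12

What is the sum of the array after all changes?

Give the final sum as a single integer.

Initial sum: 54
Change 1: A[7] -18 -> 27, delta = 45, sum = 99
Change 2: A[5] 34 -> 12, delta = -22, sum = 77

Answer: 77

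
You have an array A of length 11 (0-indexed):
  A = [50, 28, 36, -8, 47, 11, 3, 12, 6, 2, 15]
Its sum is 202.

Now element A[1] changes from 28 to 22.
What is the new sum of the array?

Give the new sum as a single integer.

Old value at index 1: 28
New value at index 1: 22
Delta = 22 - 28 = -6
New sum = old_sum + delta = 202 + (-6) = 196

Answer: 196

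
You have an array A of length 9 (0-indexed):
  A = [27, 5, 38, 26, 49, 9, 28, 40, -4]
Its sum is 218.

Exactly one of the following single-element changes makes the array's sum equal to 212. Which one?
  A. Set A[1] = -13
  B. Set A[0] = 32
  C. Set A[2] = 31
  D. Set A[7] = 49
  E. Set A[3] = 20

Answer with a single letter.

Option A: A[1] 5->-13, delta=-18, new_sum=218+(-18)=200
Option B: A[0] 27->32, delta=5, new_sum=218+(5)=223
Option C: A[2] 38->31, delta=-7, new_sum=218+(-7)=211
Option D: A[7] 40->49, delta=9, new_sum=218+(9)=227
Option E: A[3] 26->20, delta=-6, new_sum=218+(-6)=212 <-- matches target

Answer: E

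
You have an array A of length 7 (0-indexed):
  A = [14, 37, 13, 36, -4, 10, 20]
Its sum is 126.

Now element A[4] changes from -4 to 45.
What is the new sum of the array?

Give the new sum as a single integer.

Old value at index 4: -4
New value at index 4: 45
Delta = 45 - -4 = 49
New sum = old_sum + delta = 126 + (49) = 175

Answer: 175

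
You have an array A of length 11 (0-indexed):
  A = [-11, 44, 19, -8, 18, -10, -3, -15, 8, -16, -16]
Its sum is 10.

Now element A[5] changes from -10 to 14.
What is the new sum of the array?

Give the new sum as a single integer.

Old value at index 5: -10
New value at index 5: 14
Delta = 14 - -10 = 24
New sum = old_sum + delta = 10 + (24) = 34

Answer: 34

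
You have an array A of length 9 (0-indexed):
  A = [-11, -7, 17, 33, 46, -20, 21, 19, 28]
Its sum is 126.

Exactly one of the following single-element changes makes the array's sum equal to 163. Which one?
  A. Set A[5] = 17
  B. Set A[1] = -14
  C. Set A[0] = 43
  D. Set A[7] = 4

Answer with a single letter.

Option A: A[5] -20->17, delta=37, new_sum=126+(37)=163 <-- matches target
Option B: A[1] -7->-14, delta=-7, new_sum=126+(-7)=119
Option C: A[0] -11->43, delta=54, new_sum=126+(54)=180
Option D: A[7] 19->4, delta=-15, new_sum=126+(-15)=111

Answer: A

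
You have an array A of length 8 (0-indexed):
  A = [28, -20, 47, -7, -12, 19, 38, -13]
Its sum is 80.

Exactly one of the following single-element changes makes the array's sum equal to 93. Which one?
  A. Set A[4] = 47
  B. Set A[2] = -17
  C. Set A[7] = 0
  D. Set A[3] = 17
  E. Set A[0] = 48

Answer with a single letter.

Option A: A[4] -12->47, delta=59, new_sum=80+(59)=139
Option B: A[2] 47->-17, delta=-64, new_sum=80+(-64)=16
Option C: A[7] -13->0, delta=13, new_sum=80+(13)=93 <-- matches target
Option D: A[3] -7->17, delta=24, new_sum=80+(24)=104
Option E: A[0] 28->48, delta=20, new_sum=80+(20)=100

Answer: C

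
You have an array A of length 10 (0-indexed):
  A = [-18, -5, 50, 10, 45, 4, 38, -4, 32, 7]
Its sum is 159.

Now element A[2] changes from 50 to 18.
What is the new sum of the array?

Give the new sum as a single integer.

Old value at index 2: 50
New value at index 2: 18
Delta = 18 - 50 = -32
New sum = old_sum + delta = 159 + (-32) = 127

Answer: 127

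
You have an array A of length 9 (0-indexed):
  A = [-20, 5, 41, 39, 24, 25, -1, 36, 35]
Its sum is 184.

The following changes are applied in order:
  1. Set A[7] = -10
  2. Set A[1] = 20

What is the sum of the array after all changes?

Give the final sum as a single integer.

Answer: 153

Derivation:
Initial sum: 184
Change 1: A[7] 36 -> -10, delta = -46, sum = 138
Change 2: A[1] 5 -> 20, delta = 15, sum = 153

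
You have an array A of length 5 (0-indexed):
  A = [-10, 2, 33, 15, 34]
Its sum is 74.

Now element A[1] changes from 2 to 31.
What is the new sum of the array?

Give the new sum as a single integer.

Answer: 103

Derivation:
Old value at index 1: 2
New value at index 1: 31
Delta = 31 - 2 = 29
New sum = old_sum + delta = 74 + (29) = 103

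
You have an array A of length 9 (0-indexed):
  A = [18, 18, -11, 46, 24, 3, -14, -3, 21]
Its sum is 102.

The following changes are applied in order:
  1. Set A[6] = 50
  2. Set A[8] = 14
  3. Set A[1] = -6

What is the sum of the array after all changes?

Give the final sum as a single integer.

Answer: 135

Derivation:
Initial sum: 102
Change 1: A[6] -14 -> 50, delta = 64, sum = 166
Change 2: A[8] 21 -> 14, delta = -7, sum = 159
Change 3: A[1] 18 -> -6, delta = -24, sum = 135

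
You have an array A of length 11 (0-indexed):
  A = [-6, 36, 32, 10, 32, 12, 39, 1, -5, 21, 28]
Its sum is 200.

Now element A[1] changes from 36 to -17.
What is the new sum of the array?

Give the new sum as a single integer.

Answer: 147

Derivation:
Old value at index 1: 36
New value at index 1: -17
Delta = -17 - 36 = -53
New sum = old_sum + delta = 200 + (-53) = 147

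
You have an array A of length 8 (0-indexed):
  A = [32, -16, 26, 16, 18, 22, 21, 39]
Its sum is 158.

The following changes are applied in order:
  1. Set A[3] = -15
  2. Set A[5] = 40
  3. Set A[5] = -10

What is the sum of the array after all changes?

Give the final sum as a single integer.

Answer: 95

Derivation:
Initial sum: 158
Change 1: A[3] 16 -> -15, delta = -31, sum = 127
Change 2: A[5] 22 -> 40, delta = 18, sum = 145
Change 3: A[5] 40 -> -10, delta = -50, sum = 95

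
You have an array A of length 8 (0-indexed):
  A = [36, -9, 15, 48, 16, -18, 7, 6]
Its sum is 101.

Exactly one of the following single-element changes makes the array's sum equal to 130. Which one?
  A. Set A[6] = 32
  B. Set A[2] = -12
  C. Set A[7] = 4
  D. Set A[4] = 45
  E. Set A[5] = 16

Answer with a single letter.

Answer: D

Derivation:
Option A: A[6] 7->32, delta=25, new_sum=101+(25)=126
Option B: A[2] 15->-12, delta=-27, new_sum=101+(-27)=74
Option C: A[7] 6->4, delta=-2, new_sum=101+(-2)=99
Option D: A[4] 16->45, delta=29, new_sum=101+(29)=130 <-- matches target
Option E: A[5] -18->16, delta=34, new_sum=101+(34)=135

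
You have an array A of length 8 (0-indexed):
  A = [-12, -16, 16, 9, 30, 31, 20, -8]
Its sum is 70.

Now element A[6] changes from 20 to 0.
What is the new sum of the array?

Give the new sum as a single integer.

Answer: 50

Derivation:
Old value at index 6: 20
New value at index 6: 0
Delta = 0 - 20 = -20
New sum = old_sum + delta = 70 + (-20) = 50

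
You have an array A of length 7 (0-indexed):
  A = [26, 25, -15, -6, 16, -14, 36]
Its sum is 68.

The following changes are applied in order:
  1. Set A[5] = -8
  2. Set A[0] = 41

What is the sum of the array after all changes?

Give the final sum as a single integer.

Answer: 89

Derivation:
Initial sum: 68
Change 1: A[5] -14 -> -8, delta = 6, sum = 74
Change 2: A[0] 26 -> 41, delta = 15, sum = 89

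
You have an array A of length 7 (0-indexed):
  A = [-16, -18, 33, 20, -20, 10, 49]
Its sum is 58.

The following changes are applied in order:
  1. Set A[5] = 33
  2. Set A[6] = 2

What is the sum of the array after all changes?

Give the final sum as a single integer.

Initial sum: 58
Change 1: A[5] 10 -> 33, delta = 23, sum = 81
Change 2: A[6] 49 -> 2, delta = -47, sum = 34

Answer: 34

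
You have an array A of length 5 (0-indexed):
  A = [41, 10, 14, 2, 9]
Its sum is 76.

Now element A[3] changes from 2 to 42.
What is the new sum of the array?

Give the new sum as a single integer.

Answer: 116

Derivation:
Old value at index 3: 2
New value at index 3: 42
Delta = 42 - 2 = 40
New sum = old_sum + delta = 76 + (40) = 116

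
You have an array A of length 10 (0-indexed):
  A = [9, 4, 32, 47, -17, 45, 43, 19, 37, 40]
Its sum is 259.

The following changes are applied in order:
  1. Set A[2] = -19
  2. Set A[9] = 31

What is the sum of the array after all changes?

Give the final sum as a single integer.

Initial sum: 259
Change 1: A[2] 32 -> -19, delta = -51, sum = 208
Change 2: A[9] 40 -> 31, delta = -9, sum = 199

Answer: 199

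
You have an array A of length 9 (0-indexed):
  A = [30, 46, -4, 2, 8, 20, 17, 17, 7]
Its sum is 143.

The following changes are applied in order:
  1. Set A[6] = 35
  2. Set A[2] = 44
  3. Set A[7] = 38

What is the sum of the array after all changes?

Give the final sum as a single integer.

Initial sum: 143
Change 1: A[6] 17 -> 35, delta = 18, sum = 161
Change 2: A[2] -4 -> 44, delta = 48, sum = 209
Change 3: A[7] 17 -> 38, delta = 21, sum = 230

Answer: 230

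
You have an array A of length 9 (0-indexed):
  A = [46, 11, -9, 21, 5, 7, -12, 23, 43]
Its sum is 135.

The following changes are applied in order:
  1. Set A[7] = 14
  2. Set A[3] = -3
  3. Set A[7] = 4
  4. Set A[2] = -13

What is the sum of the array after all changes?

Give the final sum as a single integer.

Initial sum: 135
Change 1: A[7] 23 -> 14, delta = -9, sum = 126
Change 2: A[3] 21 -> -3, delta = -24, sum = 102
Change 3: A[7] 14 -> 4, delta = -10, sum = 92
Change 4: A[2] -9 -> -13, delta = -4, sum = 88

Answer: 88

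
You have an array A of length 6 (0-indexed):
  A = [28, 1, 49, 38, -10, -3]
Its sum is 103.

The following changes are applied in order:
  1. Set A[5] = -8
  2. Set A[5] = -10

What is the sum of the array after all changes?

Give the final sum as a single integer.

Answer: 96

Derivation:
Initial sum: 103
Change 1: A[5] -3 -> -8, delta = -5, sum = 98
Change 2: A[5] -8 -> -10, delta = -2, sum = 96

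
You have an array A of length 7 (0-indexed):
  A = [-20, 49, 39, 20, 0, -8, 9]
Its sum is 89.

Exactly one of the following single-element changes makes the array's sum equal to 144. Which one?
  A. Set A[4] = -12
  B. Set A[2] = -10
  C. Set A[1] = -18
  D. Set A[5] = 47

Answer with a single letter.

Answer: D

Derivation:
Option A: A[4] 0->-12, delta=-12, new_sum=89+(-12)=77
Option B: A[2] 39->-10, delta=-49, new_sum=89+(-49)=40
Option C: A[1] 49->-18, delta=-67, new_sum=89+(-67)=22
Option D: A[5] -8->47, delta=55, new_sum=89+(55)=144 <-- matches target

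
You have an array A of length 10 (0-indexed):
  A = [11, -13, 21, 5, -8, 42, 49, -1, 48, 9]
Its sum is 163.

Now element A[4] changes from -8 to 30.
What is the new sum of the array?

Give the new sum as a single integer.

Old value at index 4: -8
New value at index 4: 30
Delta = 30 - -8 = 38
New sum = old_sum + delta = 163 + (38) = 201

Answer: 201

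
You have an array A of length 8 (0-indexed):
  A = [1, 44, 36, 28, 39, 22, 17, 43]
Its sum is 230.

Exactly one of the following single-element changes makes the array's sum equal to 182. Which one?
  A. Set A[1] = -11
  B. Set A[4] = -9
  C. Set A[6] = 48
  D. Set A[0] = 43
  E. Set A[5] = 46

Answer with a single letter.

Option A: A[1] 44->-11, delta=-55, new_sum=230+(-55)=175
Option B: A[4] 39->-9, delta=-48, new_sum=230+(-48)=182 <-- matches target
Option C: A[6] 17->48, delta=31, new_sum=230+(31)=261
Option D: A[0] 1->43, delta=42, new_sum=230+(42)=272
Option E: A[5] 22->46, delta=24, new_sum=230+(24)=254

Answer: B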